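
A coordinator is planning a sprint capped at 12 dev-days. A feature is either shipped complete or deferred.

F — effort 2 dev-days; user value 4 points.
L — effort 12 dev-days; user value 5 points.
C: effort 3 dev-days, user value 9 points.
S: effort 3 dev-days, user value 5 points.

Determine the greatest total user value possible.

18

Allowing fractional choices, the relaxed optimum would be about 19.7, but features are indivisible.
F + C: effort 2 + 3 = 5 ≤ 12, user value 4 + 9 = 13.
F + C + S: effort 2 + 3 + 3 = 8 ≤ 12, user value 4 + 9 + 5 = 18.
C + S: effort 3 + 3 = 6 ≤ 12, user value 9 + 5 = 14.
Best is F, C, and S with total user value 18.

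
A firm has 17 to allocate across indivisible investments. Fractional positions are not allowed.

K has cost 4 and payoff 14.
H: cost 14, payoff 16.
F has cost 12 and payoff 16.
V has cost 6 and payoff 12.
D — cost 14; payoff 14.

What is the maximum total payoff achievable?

Allowing fractional choices, the relaxed optimum would be about 35.3, but investments are indivisible.
K + V: cost 4 + 6 = 10 ≤ 17, payoff 14 + 12 = 26.
K + F: cost 4 + 12 = 16 ≤ 17, payoff 14 + 16 = 30.
F: cost 12 ≤ 17, payoff 16.
Best is K and F with total payoff 30.

30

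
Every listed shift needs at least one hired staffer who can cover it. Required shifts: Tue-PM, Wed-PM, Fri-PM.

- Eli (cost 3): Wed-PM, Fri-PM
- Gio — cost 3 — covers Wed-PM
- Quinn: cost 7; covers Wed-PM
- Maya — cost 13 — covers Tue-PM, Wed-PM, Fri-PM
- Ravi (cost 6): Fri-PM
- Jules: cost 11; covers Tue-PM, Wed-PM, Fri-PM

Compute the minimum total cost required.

Jules alone covers Tue-PM, Wed-PM, Fri-PM — every shift.
Total cost: 11.

11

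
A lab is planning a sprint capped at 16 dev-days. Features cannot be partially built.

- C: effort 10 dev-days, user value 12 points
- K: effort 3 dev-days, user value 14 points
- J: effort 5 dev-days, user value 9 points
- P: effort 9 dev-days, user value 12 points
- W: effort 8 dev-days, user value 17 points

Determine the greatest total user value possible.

K + W: effort 3 + 8 = 11 ≤ 16, user value 14 + 17 = 31.
K + J + W: effort 3 + 5 + 8 = 16 ≤ 16, user value 14 + 9 + 17 = 40.
Best is K, J, and W with total user value 40.

40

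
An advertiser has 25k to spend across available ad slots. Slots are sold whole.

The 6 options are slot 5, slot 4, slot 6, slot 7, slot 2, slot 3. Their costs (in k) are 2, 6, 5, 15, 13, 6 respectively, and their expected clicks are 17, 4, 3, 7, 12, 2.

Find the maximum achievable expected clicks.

Take slot 5, slot 4, and slot 2: cost 2 + 6 + 13 = 21 ≤ 25, expected clicks 17 + 4 + 12 = 33.
No other feasible combination does better.

33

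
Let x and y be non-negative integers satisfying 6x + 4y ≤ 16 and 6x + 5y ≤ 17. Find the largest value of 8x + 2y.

(x,y)=(2,1): 6·2+4·1=16≤16, 6·2+5·1=17≤17, objective 18.
(x,y)=(2,0): 6·2+4·0=12≤16, 6·2+5·0=12≤17, objective 16.
(x,y)=(1,2): 6·1+4·2=14≤16, 6·1+5·2=16≤17, objective 12.
The best lattice point is (2,1), giving 18.

18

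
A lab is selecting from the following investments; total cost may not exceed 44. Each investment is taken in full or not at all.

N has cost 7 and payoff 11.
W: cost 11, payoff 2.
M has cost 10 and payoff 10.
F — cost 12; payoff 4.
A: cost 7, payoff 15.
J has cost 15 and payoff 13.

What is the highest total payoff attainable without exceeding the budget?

49

Take N, M, A, and J: cost 7 + 10 + 7 + 15 = 39 ≤ 44, payoff 11 + 10 + 15 + 13 = 49.
No other feasible combination does better.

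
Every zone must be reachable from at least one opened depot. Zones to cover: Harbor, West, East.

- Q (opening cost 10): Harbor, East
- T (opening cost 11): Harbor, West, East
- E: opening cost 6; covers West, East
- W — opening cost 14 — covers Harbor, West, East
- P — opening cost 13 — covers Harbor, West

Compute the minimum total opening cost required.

11

The greedy cost-per-new-zone heuristic would pick E and Q for 16, but a cheaper cover exists.
T alone covers Harbor, West, East — every zone.
Total opening cost: 11.
No cover costs less than 11.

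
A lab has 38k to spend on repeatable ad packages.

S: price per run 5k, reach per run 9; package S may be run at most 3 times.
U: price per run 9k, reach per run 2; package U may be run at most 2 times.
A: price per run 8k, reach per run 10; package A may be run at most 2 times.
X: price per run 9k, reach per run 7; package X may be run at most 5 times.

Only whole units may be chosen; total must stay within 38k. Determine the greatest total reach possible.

Take 3×S and 2×A: price 31 ≤ 38, reach 3·9 + 2·10 = 47.
S has the best ratio (9/5) and is taken to its limit of 3; remaining capacity is filled optimally with the others.

47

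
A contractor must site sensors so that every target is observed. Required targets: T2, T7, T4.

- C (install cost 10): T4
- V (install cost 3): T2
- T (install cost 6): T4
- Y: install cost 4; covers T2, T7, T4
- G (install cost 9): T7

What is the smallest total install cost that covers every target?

4

Y alone covers T2, T7, T4 — every target.
Total install cost: 4.
No cover costs less than 4.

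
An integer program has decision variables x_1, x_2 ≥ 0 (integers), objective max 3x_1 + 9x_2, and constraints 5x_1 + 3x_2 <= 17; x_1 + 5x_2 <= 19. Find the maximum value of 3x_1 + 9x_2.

Relaxing integrality, the LP optimum is 35.73 at (x_1,x_2) = (1.27, 3.55), which is not an integer point.
(x_1,x_2)=(1,3): 5·1+3·3=14≤17, 1·1+5·3=16≤19, objective 30.
(x_1,x_2)=(0,3): 5·0+3·3=9≤17, 1·0+5·3=15≤19, objective 27.
The best lattice point is (1,3), giving 30.

30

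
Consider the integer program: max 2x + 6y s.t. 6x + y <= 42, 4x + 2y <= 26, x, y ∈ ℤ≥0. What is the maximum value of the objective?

78

(x,y)=(0,13) is feasible, giving 78.
(x,y)=(0,12) is feasible, giving 72.
The best lattice point is (0,13), giving 78.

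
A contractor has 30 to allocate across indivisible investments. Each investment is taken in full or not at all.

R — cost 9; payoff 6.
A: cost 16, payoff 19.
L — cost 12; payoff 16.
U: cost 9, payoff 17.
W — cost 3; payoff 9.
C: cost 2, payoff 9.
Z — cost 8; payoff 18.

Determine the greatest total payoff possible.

55

This is a 0-1 knapsack instance.
A + U + W + C: cost 16 + 9 + 3 + 2 = 30 ≤ 30, payoff 19 + 17 + 9 + 9 = 54.
A + W + C + Z: cost 16 + 3 + 2 + 8 = 29 ≤ 30, payoff 19 + 9 + 9 + 18 = 55.
U + W + C + Z: cost 9 + 3 + 2 + 8 = 22 ≤ 30, payoff 17 + 9 + 9 + 18 = 53.
Best is A, W, C, and Z with total payoff 55.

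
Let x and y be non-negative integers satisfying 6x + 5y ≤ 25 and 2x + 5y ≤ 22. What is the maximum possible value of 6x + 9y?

(x,y)=(0,4): 6·0+5·4=20≤25, 2·0+5·4=20≤22, objective 36.
(x,y)=(1,3): 6·1+5·3=21≤25, 2·1+5·3=17≤22, objective 33.
(x,y)=(0,3): 6·0+5·3=15≤25, 2·0+5·3=15≤22, objective 27.
The best lattice point is (0,4), giving 36.

36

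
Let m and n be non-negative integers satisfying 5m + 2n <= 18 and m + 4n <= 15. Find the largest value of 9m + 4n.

(m,n)=(3,1) is feasible, giving 31.
(m,n)=(2,3) is feasible, giving 30.
(m,n)=(3,0) is feasible, giving 27.
Maximum is 31 at (m,n)=(3,1).

31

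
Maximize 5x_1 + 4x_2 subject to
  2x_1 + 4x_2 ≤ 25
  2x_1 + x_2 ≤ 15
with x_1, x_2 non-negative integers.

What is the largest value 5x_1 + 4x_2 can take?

42

Relaxing integrality, the LP optimum is 42.50 at (x_1,x_2) = (5.83, 3.33), which is not an integer point.
(x_1,x_2)=(6,3): 2·6+4·3=24≤25, 2·6+1·3=15≤15, objective 42.
(x_1,x_2)=(6,2): 2·6+4·2=20≤25, 2·6+1·2=14≤15, objective 38.
(x_1,x_2)=(5,3): 2·5+4·3=22≤25, 2·5+1·3=13≤15, objective 37.
(x_1,x_2)=(4,4): 2·4+4·4=24≤25, 2·4+1·4=12≤15, objective 36.
The best lattice point is (6,3), giving 42.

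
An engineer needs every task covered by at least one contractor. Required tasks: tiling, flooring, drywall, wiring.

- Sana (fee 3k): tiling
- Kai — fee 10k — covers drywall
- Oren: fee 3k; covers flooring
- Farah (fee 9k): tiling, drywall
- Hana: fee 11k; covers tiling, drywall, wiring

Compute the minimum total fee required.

Choose Oren and Hana: together they cover tiling, flooring, drywall, wiring — every task.
Total fee: 3 + 11 = 14.

14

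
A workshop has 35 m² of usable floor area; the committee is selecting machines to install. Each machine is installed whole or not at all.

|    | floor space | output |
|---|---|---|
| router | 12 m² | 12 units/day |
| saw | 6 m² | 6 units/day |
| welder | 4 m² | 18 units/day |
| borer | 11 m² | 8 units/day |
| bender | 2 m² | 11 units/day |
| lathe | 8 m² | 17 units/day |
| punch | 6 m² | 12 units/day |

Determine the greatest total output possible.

70

Take router, welder, bender, lathe, and punch: floor space 12 + 4 + 2 + 8 + 6 = 32 ≤ 35, output 12 + 18 + 11 + 17 + 12 = 70.
No other feasible combination does better.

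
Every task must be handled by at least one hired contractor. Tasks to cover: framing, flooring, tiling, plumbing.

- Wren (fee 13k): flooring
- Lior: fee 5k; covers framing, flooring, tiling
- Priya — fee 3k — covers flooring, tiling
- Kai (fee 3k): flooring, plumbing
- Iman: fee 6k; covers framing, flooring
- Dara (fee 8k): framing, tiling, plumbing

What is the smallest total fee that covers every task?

8

The greedy cost-per-new-task heuristic would pick Priya, Kai, and Lior for 11, but a cheaper cover exists.
Choose Lior and Kai: together they cover framing, flooring, tiling, plumbing — every task.
Total fee: 5 + 3 = 8.
No cover costs less than 8.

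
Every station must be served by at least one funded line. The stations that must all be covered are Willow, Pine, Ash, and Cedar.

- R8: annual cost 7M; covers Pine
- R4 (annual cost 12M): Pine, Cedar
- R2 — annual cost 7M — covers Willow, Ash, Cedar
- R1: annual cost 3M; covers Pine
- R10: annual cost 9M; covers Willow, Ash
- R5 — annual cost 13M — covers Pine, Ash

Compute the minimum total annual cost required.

Choose R2 and R1: together they cover Willow, Pine, Ash, Cedar — every station.
Total annual cost: 7 + 3 = 10.
No cover costs less than 10.

10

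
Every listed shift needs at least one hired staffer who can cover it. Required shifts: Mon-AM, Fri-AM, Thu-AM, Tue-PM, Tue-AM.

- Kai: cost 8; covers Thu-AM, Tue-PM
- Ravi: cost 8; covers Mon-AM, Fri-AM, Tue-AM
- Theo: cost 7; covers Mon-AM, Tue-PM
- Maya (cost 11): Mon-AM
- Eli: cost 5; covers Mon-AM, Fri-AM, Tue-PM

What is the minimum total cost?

16

This is an integer covering problem.
Choose Kai and Ravi: together they cover Mon-AM, Fri-AM, Thu-AM, Tue-PM, Tue-AM — every shift.
Total cost: 8 + 8 = 16.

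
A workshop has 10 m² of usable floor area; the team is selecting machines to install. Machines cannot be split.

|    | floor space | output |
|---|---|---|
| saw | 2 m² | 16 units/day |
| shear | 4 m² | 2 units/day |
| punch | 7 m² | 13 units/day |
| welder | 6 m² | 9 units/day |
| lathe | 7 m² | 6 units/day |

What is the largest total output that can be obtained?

29

saw + lathe: floor space 2 + 7 = 9 ≤ 10, output 16 + 6 = 22.
saw + welder: floor space 2 + 6 = 8 ≤ 10, output 16 + 9 = 25.
saw + punch: floor space 2 + 7 = 9 ≤ 10, output 16 + 13 = 29.
Best is saw and punch with total output 29.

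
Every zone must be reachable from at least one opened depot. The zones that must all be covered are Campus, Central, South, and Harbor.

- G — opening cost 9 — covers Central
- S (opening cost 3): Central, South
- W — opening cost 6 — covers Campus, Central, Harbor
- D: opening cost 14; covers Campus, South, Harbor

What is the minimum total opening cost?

9

This is a weighted set-cover instance.
Choose S and W: together they cover Campus, Central, South, Harbor — every zone.
Total opening cost: 3 + 6 = 9.
No cover costs less than 9.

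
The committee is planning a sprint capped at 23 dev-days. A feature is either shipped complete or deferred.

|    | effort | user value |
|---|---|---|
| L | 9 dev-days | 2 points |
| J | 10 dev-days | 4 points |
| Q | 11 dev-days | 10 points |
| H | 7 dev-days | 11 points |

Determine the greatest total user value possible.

Take Q and H: effort 11 + 7 = 18 ≤ 23, user value 10 + 11 = 21.
No other feasible combination does better.

21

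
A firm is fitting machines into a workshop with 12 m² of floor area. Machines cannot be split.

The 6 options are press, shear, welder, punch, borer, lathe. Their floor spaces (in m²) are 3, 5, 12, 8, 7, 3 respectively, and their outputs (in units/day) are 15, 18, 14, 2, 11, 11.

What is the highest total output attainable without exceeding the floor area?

Treat it as a binary knapsack problem.
Allowing fractional choices, the relaxed optimum would be about 45.6, but machines are indivisible.
press + shear: floor space 3 + 5 = 8 ≤ 12, output 15 + 18 = 33.
press + shear + lathe: floor space 3 + 5 + 3 = 11 ≤ 12, output 15 + 18 + 11 = 44.
Best is press, shear, and lathe with total output 44.

44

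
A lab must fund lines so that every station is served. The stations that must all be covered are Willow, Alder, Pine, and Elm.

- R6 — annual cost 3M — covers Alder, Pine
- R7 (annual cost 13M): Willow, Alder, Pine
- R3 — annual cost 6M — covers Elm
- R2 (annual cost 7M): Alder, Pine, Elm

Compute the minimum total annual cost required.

19

This is a weighted set-cover instance.
The greedy cost-per-new-station heuristic would pick R6, R3, and R7 for 22, but a cheaper cover exists.
Choose R7 and R3: together they cover Willow, Alder, Pine, Elm — every station.
Total annual cost: 13 + 6 = 19.
No cover costs less than 19.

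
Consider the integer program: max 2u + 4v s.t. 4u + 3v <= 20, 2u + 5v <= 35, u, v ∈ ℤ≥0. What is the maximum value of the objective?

The continuous relaxation peaks at (0, 6.67) with value 26.67; rounding to a feasible lattice point costs some objective.
(u,v)=(0,6): 4·0+3·6=18≤20, 2·0+5·6=30≤35, objective 24.
(u,v)=(1,5): 4·1+3·5=19≤20, 2·1+5·5=27≤35, objective 22.
(u,v)=(0,5): 4·0+3·5=15≤20, 2·0+5·5=25≤35, objective 20.
No feasible integer point exceeds 24.

24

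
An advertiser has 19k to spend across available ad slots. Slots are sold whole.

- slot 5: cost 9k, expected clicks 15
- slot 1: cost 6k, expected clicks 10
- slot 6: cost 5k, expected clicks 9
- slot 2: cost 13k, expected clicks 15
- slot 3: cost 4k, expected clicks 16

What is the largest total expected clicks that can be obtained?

slot 5 + slot 1 + slot 3: cost 9 + 6 + 4 = 19 ≤ 19, expected clicks 15 + 10 + 16 = 41.
slot 5 + slot 6 + slot 3: cost 9 + 5 + 4 = 18 ≤ 19, expected clicks 15 + 9 + 16 = 40.
Best is slot 5, slot 1, and slot 3 with total expected clicks 41.

41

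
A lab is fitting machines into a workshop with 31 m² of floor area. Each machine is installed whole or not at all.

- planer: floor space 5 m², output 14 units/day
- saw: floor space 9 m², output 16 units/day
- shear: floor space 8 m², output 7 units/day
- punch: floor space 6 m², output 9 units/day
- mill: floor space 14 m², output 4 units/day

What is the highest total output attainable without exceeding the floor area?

46

planer + saw + shear + punch: floor space 5 + 9 + 8 + 6 = 28 ≤ 31, output 14 + 16 + 7 + 9 = 46.
planer + saw + punch: floor space 5 + 9 + 6 = 20 ≤ 31, output 14 + 16 + 9 = 39.
planer + saw + shear: floor space 5 + 9 + 8 = 22 ≤ 31, output 14 + 16 + 7 = 37.
Best is planer, saw, shear, and punch with total output 46.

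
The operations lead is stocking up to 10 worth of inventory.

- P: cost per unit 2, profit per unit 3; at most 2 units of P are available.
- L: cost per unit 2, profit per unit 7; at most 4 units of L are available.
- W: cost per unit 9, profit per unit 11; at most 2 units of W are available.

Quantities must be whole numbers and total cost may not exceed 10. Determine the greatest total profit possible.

Take 1×P and 4×L: cost 10 ≤ 10, profit 1·3 + 4·7 = 31.
L has the best ratio (7/2) and is taken to its limit of 4; remaining capacity is filled optimally with the others.

31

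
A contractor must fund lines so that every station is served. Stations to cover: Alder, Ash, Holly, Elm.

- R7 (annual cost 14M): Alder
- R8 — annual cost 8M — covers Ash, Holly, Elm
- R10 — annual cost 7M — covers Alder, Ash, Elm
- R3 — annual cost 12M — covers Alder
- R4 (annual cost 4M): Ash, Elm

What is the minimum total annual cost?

15

The greedy cost-per-new-station heuristic would pick R4, R10, and R8 for 19, but a cheaper cover exists.
Choose R8 and R10: together they cover Alder, Ash, Holly, Elm — every station.
Total annual cost: 8 + 7 = 15.
No cover costs less than 15.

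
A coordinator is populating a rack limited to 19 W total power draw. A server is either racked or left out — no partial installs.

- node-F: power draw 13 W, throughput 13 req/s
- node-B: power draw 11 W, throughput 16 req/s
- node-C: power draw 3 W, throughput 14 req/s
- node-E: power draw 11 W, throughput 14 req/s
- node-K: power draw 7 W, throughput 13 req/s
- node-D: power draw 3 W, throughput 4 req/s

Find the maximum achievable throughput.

34

Allowing fractional choices, the relaxed optimum would be about 40.1, but servers are indivisible.
node-B + node-C + node-D: power draw 11 + 3 + 3 = 17 ≤ 19, throughput 16 + 14 + 4 = 34.
node-C + node-E + node-D: power draw 3 + 11 + 3 = 17 ≤ 19, throughput 14 + 14 + 4 = 32.
Best is node-B, node-C, and node-D with total throughput 34.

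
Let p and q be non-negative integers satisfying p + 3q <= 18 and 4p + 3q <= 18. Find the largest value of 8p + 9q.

(p,q)=(0,6): 1·0+3·6=18≤18, 4·0+3·6=18≤18, objective 54.
(p,q)=(0,5): 1·0+3·5=15≤18, 4·0+3·5=15≤18, objective 45.
Maximum is 54 at (p,q)=(0,6).

54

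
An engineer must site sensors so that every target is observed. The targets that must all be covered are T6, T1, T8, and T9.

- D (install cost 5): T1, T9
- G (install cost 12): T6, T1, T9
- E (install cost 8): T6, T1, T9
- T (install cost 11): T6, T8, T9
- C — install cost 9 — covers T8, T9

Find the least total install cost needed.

This is a weighted set-cover instance.
Choose D and T: together they cover T6, T1, T8, T9 — every target.
Total install cost: 5 + 11 = 16.
No cover costs less than 16.

16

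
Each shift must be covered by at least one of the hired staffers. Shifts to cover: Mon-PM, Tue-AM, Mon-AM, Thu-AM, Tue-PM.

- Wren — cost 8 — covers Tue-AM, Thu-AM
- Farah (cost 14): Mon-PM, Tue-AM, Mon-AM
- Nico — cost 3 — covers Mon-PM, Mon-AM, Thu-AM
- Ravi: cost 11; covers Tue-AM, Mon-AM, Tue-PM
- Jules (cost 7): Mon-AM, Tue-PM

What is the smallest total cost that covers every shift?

Choose Nico and Ravi: together they cover Mon-PM, Tue-AM, Mon-AM, Thu-AM, Tue-PM — every shift.
Total cost: 3 + 11 = 14.
No cover costs less than 14.

14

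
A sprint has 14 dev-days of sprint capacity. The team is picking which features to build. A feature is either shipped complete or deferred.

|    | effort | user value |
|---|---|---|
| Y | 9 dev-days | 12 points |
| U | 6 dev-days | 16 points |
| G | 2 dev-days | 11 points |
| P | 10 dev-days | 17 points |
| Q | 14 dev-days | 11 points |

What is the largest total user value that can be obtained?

28

Allowing fractional choices, the relaxed optimum would be about 37.2, but features are indivisible.
G + P: effort 2 + 10 = 12 ≤ 14, user value 11 + 17 = 28.
U + G: effort 6 + 2 = 8 ≤ 14, user value 16 + 11 = 27.
Y + G: effort 9 + 2 = 11 ≤ 14, user value 12 + 11 = 23.
Best is G and P with total user value 28.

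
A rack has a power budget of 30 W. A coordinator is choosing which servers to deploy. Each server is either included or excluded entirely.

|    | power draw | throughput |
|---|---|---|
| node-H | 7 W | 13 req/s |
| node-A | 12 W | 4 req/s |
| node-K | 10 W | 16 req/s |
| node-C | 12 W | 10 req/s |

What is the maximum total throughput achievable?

node-H + node-K + node-C: power draw 7 + 10 + 12 = 29 ≤ 30, throughput 13 + 16 + 10 = 39.
node-H + node-A + node-K: power draw 7 + 12 + 10 = 29 ≤ 30, throughput 13 + 4 + 16 = 33.
node-H + node-K: power draw 7 + 10 = 17 ≤ 30, throughput 13 + 16 = 29.
Best is node-H, node-K, and node-C with total throughput 39.

39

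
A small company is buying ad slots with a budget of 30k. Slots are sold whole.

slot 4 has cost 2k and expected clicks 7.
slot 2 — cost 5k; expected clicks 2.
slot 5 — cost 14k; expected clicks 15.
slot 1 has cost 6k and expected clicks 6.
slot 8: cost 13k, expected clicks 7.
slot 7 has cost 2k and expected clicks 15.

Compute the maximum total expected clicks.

Allowing fractional choices, the relaxed optimum would be about 46.2, but ad slots are indivisible.
slot 4 + slot 2 + slot 5 + slot 1 + slot 7: cost 2 + 5 + 14 + 6 + 2 = 29 ≤ 30, expected clicks 7 + 2 + 15 + 6 + 15 = 45.
slot 4 + slot 2 + slot 5 + slot 7: cost 2 + 5 + 14 + 2 = 23 ≤ 30, expected clicks 7 + 2 + 15 + 15 = 39.
slot 4 + slot 5 + slot 1 + slot 7: cost 2 + 14 + 6 + 2 = 24 ≤ 30, expected clicks 7 + 15 + 6 + 15 = 43.
Best is slot 4, slot 2, slot 5, slot 1, and slot 7 with total expected clicks 45.

45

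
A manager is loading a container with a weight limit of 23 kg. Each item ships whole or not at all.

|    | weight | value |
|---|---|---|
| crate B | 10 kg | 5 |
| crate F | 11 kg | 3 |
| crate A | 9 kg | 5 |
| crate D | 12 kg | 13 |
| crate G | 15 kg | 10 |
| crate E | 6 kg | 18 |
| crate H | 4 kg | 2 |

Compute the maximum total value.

This is a 0-1 knapsack instance.
Allowing fractional choices, the relaxed optimum would be about 34.3, but items are indivisible.
crate D + crate E + crate H: weight 12 + 6 + 4 = 22 ≤ 23, value 13 + 18 + 2 = 33.
crate D + crate E: weight 12 + 6 = 18 ≤ 23, value 13 + 18 = 31.
Best is crate D, crate E, and crate H with total value 33.

33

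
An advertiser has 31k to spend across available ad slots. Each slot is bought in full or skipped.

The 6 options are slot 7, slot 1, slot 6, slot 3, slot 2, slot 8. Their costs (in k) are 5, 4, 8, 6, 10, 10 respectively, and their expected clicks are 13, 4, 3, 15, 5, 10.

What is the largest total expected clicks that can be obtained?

Treat it as a binary knapsack problem.
Take slot 7, slot 3, slot 2, and slot 8: cost 5 + 6 + 10 + 10 = 31 ≤ 31, expected clicks 13 + 15 + 5 + 10 = 43.
No other feasible combination does better.

43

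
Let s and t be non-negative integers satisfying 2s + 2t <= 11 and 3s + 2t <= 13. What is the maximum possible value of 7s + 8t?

40

The continuous relaxation peaks at (0, 5.5) with value 44.00; rounding to a feasible lattice point costs some objective.
(s,t)=(0,5) is feasible, giving 40.
(s,t)=(1,4) is feasible, giving 39.
(s,t)=(0,4) is feasible, giving 32.
The best lattice point is (0,5), giving 40.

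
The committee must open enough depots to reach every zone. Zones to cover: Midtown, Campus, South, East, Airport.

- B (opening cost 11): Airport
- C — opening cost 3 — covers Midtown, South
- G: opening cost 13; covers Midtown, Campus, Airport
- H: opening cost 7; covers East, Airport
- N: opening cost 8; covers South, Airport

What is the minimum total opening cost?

23

This is a weighted set-cover instance.
Choose C, G, and H: together they cover Midtown, Campus, South, East, Airport — every zone.
Total opening cost: 3 + 13 + 7 = 23.
No cover costs less than 23.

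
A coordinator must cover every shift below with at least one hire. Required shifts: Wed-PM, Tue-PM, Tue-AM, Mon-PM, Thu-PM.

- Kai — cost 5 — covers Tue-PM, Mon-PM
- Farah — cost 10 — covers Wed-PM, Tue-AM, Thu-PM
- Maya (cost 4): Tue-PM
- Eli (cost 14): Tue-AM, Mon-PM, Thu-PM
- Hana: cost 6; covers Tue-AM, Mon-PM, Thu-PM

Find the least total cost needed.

This is a weighted set-cover instance.
Choose Kai and Farah: together they cover Wed-PM, Tue-PM, Tue-AM, Mon-PM, Thu-PM — every shift.
Total cost: 5 + 10 = 15.

15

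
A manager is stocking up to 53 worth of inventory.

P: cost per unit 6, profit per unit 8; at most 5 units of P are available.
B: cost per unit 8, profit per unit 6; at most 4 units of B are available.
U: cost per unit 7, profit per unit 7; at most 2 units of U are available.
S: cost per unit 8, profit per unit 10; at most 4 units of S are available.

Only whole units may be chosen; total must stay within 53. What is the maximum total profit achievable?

67

P has the best ratio (8/6); taking only P gives at most 5×8 = 40 (stopped by the supply cap of 5).
Mixing does better — 5×P, 1×U, and 2×S: cost 53 ≤ 53, profit 5·8 + 1·7 + 2·10 = 67.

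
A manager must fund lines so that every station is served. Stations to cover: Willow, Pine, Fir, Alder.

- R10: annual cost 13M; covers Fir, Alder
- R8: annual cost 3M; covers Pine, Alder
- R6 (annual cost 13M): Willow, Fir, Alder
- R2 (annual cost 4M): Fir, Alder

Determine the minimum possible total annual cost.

The greedy cost-per-new-station heuristic would pick R8, R2, and R6 for 20, but a cheaper cover exists.
Choose R8 and R6: together they cover Willow, Pine, Fir, Alder — every station.
Total annual cost: 3 + 13 = 16.
No cover costs less than 16.

16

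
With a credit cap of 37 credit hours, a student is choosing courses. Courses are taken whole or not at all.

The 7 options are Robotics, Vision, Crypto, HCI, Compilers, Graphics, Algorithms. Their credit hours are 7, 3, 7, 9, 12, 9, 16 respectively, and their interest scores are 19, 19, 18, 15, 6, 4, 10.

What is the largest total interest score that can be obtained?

75

Allowing fractional choices, the relaxed optimum would be about 77.9, but courses are indivisible.
Robotics + Vision + Crypto + HCI: credit hours 7 + 3 + 7 + 9 = 26 ≤ 37, interest score 19 + 19 + 18 + 15 = 71.
Robotics + Vision + Crypto + HCI + Graphics: credit hours 7 + 3 + 7 + 9 + 9 = 35 ≤ 37, interest score 19 + 19 + 18 + 15 + 4 = 75.
Best is Robotics, Vision, Crypto, HCI, and Graphics with total interest score 75.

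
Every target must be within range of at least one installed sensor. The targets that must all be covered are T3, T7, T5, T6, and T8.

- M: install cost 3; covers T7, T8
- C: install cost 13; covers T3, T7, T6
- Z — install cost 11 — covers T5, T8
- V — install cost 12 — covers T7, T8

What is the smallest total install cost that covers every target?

Choose C and Z: together they cover T3, T7, T5, T6, T8 — every target.
Total install cost: 13 + 11 = 24.

24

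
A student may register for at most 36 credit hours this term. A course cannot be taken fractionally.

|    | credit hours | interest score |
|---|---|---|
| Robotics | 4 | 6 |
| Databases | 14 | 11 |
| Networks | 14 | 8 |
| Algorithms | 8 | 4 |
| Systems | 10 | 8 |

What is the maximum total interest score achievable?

This is an integer program with binary decision variables.
Allowing fractional choices, the relaxed optimum would be about 29.6, but courses are indivisible.
Robotics + Databases + Algorithms + Systems: credit hours 4 + 14 + 8 + 10 = 36 ≤ 36, interest score 6 + 11 + 4 + 8 = 29.
Robotics + Networks + Algorithms + Systems: credit hours 4 + 14 + 8 + 10 = 36 ≤ 36, interest score 6 + 8 + 4 + 8 = 26.
Best is Robotics, Databases, Algorithms, and Systems with total interest score 29.

29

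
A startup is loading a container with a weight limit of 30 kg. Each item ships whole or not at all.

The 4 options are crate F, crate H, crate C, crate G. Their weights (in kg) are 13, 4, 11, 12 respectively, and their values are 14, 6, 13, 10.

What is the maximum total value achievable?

crate F + crate H + crate G: weight 13 + 4 + 12 = 29 ≤ 30, value 14 + 6 + 10 = 30.
crate H + crate C + crate G: weight 4 + 11 + 12 = 27 ≤ 30, value 6 + 13 + 10 = 29.
crate F + crate H + crate C: weight 13 + 4 + 11 = 28 ≤ 30, value 14 + 6 + 13 = 33.
Best is crate F, crate H, and crate C with total value 33.

33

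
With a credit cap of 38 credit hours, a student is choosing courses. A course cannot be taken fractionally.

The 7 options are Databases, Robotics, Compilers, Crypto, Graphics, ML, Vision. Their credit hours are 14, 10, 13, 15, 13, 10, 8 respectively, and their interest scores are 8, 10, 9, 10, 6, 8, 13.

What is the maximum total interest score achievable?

Robotics + Compilers + Vision: credit hours 10 + 13 + 8 = 31 ≤ 38, interest score 10 + 9 + 13 = 32.
Robotics + Crypto + Vision: credit hours 10 + 15 + 8 = 33 ≤ 38, interest score 10 + 10 + 13 = 33.
Compilers + Crypto + Vision: credit hours 13 + 15 + 8 = 36 ≤ 38, interest score 9 + 10 + 13 = 32.
Best is Robotics, Crypto, and Vision with total interest score 33.

33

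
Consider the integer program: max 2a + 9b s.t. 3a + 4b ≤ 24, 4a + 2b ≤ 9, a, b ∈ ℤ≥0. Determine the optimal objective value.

(a,b)=(0,4) is feasible, giving 36.
(a,b)=(0,3) is feasible, giving 27.
The best lattice point is (0,4), giving 36.

36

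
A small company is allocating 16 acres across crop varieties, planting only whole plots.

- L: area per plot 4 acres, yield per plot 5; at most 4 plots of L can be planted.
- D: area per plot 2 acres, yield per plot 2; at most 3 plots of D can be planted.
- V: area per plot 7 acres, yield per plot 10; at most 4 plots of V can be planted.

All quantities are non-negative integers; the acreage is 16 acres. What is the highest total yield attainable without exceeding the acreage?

V has the best ratio (10/7); taking only V gives at most 2×10 = 20 (stopped by the area limit).
Mixing does better — 1×D and 2×V: area 16 ≤ 16, yield 1·2 + 2·10 = 22.

22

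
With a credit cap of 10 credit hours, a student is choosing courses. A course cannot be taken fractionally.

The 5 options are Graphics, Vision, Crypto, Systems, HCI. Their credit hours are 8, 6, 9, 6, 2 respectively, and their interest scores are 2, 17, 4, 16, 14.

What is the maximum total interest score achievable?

31

Vision + HCI: credit hours 6 + 2 = 8 ≤ 10, interest score 17 + 14 = 31.
Vision: credit hours 6 ≤ 10, interest score 17.
Systems + HCI: credit hours 6 + 2 = 8 ≤ 10, interest score 16 + 14 = 30.
Best is Vision and HCI with total interest score 31.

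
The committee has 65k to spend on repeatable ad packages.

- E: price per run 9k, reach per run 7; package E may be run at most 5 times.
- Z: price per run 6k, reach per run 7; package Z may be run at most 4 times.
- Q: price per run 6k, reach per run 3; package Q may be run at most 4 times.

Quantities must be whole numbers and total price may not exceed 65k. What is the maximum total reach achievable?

56

Z has the best ratio (7/6); taking only Z gives at most 4×7 = 28 (stopped by the supply cap of 4).
Mixing does better — 4×E and 4×Z: price 60 ≤ 65, reach 4·7 + 4·7 = 56.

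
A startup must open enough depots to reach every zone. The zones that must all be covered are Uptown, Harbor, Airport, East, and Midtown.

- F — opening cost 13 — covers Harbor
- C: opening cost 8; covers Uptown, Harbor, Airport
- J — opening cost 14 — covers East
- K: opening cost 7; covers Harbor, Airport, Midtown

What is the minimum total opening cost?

29

Choose C, J, and K: together they cover Uptown, Harbor, Airport, East, Midtown — every zone.
Total opening cost: 8 + 14 + 7 = 29.
No cover costs less than 29.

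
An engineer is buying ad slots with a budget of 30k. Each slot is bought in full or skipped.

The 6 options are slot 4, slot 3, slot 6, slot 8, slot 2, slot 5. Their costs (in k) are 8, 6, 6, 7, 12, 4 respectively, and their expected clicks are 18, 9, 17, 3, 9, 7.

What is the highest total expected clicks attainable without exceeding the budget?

Allowing fractional choices, the relaxed optimum would be about 55.5, but ad slots are indivisible.
slot 4 + slot 3 + slot 6 + slot 5: cost 8 + 6 + 6 + 4 = 24 ≤ 30, expected clicks 18 + 9 + 17 + 7 = 51.
slot 4 + slot 6 + slot 2 + slot 5: cost 8 + 6 + 12 + 4 = 30 ≤ 30, expected clicks 18 + 17 + 9 + 7 = 51.
The maximum expected clicks is 51; one optimal choice is slot 4, slot 3, slot 6, and slot 5.

51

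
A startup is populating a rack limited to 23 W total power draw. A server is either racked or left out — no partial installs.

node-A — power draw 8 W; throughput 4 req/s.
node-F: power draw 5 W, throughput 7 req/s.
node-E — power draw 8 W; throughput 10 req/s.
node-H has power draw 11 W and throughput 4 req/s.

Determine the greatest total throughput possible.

node-A + node-F + node-E: power draw 8 + 5 + 8 = 21 ≤ 23, throughput 4 + 7 + 10 = 21.
node-F + node-E: power draw 5 + 8 = 13 ≤ 23, throughput 7 + 10 = 17.
node-A + node-E: power draw 8 + 8 = 16 ≤ 23, throughput 4 + 10 = 14.
Best is node-A, node-F, and node-E with total throughput 21.

21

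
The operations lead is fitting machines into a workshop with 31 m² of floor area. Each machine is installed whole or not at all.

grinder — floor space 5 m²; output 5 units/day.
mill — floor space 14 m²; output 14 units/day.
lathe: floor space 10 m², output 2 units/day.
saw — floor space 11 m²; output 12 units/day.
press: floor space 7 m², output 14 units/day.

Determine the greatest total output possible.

Allowing fractional choices, the relaxed optimum would be about 39.0, but machines are indivisible.
grinder + mill + press: floor space 5 + 14 + 7 = 26 ≤ 31, output 5 + 14 + 14 = 33.
grinder + saw + press: floor space 5 + 11 + 7 = 23 ≤ 31, output 5 + 12 + 14 = 31.
grinder + mill + saw: floor space 5 + 14 + 11 = 30 ≤ 31, output 5 + 14 + 12 = 31.
Best is grinder, mill, and press with total output 33.

33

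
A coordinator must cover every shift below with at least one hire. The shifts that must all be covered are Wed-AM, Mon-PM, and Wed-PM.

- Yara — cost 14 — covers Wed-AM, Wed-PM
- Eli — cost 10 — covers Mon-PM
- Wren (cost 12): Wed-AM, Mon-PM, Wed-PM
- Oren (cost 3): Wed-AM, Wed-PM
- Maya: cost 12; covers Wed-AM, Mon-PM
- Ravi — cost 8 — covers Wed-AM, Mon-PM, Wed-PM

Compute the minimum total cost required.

8

The greedy cost-per-new-shift heuristic would pick Oren and Ravi for 11, but a cheaper cover exists.
Ravi alone covers Wed-AM, Mon-PM, Wed-PM — every shift.
Total cost: 8.
No cover costs less than 8.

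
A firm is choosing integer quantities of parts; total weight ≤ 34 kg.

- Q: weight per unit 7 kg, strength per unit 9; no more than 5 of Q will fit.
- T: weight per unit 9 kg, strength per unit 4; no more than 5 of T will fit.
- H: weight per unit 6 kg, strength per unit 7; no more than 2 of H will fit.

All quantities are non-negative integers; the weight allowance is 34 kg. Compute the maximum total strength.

This is a bounded integer knapsack.
3×Q and 2×H: weight 33 ≤ 34, strength 3·9 + 2·7 = 41.
4×Q and 1×H: weight 34 ≤ 34, strength 4·9 + 1·7 = 43.
Best is 43.

43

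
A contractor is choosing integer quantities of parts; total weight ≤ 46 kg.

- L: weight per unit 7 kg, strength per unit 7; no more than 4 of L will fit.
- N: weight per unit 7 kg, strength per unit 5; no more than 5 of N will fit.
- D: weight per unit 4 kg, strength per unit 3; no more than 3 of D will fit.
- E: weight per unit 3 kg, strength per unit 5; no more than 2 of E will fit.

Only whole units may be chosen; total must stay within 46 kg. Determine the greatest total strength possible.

This is a bounded integer knapsack.
Take 4×L, 3×D, and 2×E: weight 46 ≤ 46, strength 4·7 + 3·3 + 2·5 = 47.
E has the best ratio (5/3) and is taken to its limit of 2; remaining capacity is filled optimally with the others.

47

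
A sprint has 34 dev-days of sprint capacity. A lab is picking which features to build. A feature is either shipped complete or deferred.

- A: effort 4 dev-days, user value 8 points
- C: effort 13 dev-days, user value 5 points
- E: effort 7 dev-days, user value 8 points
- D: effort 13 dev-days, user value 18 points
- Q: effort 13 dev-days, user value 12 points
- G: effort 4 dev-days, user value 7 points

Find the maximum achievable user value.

45

Take A, D, Q, and G: effort 4 + 13 + 13 + 4 = 34 ≤ 34, user value 8 + 18 + 12 + 7 = 45.
No other feasible combination does better.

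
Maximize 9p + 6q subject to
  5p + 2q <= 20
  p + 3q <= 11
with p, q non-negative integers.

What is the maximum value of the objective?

39

(p,q)=(3,2): 5·3+2·2=19≤20, 1·3+3·2=9≤11, objective 39.
(p,q)=(2,3): 5·2+2·3=16≤20, 1·2+3·3=11≤11, objective 36.
Maximum is 39 at (p,q)=(3,2).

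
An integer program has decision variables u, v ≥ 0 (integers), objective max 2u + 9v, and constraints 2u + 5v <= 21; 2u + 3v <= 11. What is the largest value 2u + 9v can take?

(u,v)=(1,3): 2·1+5·3=17≤21, 2·1+3·3=11≤11, objective 29.
(u,v)=(0,3): 2·0+5·3=15≤21, 2·0+3·3=9≤11, objective 27.
(u,v)=(2,2): 2·2+5·2=14≤21, 2·2+3·2=10≤11, objective 22.
The best lattice point is (1,3), giving 29.

29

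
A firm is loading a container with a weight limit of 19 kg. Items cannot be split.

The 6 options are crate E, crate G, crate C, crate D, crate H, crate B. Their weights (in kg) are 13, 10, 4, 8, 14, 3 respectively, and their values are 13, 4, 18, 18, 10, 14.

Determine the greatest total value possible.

Allowing fractional choices, the relaxed optimum would be about 54.0, but items are indivisible.
crate C + crate D + crate B: weight 4 + 8 + 3 = 15 ≤ 19, value 18 + 18 + 14 = 50.
crate C + crate D: weight 4 + 8 = 12 ≤ 19, value 18 + 18 = 36.
crate G + crate C + crate B: weight 10 + 4 + 3 = 17 ≤ 19, value 4 + 18 + 14 = 36.
Best is crate C, crate D, and crate B with total value 50.

50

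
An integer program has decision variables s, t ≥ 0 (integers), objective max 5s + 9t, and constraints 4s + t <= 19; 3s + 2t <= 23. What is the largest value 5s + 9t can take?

99

The continuous relaxation peaks at (0, 11.5) with value 103.50; rounding to a feasible lattice point costs some objective.
(s,t)=(0,11): 4·0+1·11=11≤19, 3·0+2·11=22≤23, objective 99.
(s,t)=(1,10): 4·1+1·10=14≤19, 3·1+2·10=23≤23, objective 95.
(s,t)=(0,10): 4·0+1·10=10≤19, 3·0+2·10=20≤23, objective 90.
No feasible integer point exceeds 99.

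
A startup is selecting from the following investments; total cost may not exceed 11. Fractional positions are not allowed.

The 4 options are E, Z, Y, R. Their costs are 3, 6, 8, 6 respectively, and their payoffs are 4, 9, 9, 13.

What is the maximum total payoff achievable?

17

This is an integer program with binary decision variables.
Take E and R: cost 3 + 6 = 9 ≤ 11, payoff 4 + 13 = 17.
No other feasible combination does better.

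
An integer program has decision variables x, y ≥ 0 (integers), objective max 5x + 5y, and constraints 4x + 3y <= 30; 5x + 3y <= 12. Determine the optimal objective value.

(x,y)=(0,4) is feasible, giving 20.
(x,y)=(0,3) is feasible, giving 15.
No feasible integer point exceeds 20.

20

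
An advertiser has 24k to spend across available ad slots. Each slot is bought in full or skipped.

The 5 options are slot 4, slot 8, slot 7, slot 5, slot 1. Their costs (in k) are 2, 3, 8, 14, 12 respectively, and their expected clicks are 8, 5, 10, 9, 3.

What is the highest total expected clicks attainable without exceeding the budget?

27

Allowing fractional choices, the relaxed optimum would be about 30.1, but ad slots are indivisible.
slot 4 + slot 8 + slot 7: cost 2 + 3 + 8 = 13 ≤ 24, expected clicks 8 + 5 + 10 = 23.
slot 4 + slot 7 + slot 5: cost 2 + 8 + 14 = 24 ≤ 24, expected clicks 8 + 10 + 9 = 27.
Best is slot 4, slot 7, and slot 5 with total expected clicks 27.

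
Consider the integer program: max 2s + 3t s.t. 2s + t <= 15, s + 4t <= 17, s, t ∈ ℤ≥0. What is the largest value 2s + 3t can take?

(s,t)=(5,3): 2·5+1·3=13≤15, 1·5+4·3=17≤17, objective 19.
(s,t)=(6,2): 2·6+1·2=14≤15, 1·6+4·2=14≤17, objective 18.
Maximum is 19 at (s,t)=(5,3).

19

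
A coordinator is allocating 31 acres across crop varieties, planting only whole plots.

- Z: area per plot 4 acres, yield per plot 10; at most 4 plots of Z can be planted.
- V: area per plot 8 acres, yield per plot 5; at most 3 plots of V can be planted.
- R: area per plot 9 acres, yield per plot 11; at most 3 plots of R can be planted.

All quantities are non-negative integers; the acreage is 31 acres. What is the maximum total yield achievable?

52

4×Z and 1×R: area 25 ≤ 31, yield 4·10 + 1·11 = 51.
3×Z and 2×R: area 30 ≤ 31, yield 3·10 + 2·11 = 52.
Best is 52.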